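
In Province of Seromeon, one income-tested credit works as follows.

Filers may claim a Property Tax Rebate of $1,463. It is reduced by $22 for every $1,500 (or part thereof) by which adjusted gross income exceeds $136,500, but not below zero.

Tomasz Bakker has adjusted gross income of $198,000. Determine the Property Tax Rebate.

Property Tax Rebate: income exceeds $136,500 by $61,500, which is 41 full-or-partial $1,500 increments; reduction = 41 × $22 = $902, leaving $561.

$561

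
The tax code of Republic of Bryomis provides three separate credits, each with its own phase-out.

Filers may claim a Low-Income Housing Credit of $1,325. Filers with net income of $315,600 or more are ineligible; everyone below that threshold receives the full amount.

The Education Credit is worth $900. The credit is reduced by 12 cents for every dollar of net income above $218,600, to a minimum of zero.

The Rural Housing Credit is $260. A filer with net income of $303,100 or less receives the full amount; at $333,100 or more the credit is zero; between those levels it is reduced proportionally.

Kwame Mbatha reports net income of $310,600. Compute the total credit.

$1,520

Low-Income Housing Credit: $310,600 is below the $315,600 cutoff, so the full $1,325 applies.
Education Credit: 12% of the $92,000 excess over $218,600 is $11,040 ≥ base, so the credit is $0.
Rural Housing Credit: $310,600 is $7,500 into a $30,000 phase-out range, leaving 22,500/30,000 of the credit: $260 × 22,500/30,000 = $195.
Total: $1,325 + $0 + $195 = $1,520.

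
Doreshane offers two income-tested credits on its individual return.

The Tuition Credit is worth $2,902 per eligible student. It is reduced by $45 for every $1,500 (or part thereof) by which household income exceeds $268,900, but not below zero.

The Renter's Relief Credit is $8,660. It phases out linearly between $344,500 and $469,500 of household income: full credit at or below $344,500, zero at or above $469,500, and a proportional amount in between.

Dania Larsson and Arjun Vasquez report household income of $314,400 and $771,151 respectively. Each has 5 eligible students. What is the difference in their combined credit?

$21,775

Dania ($314,400): Tuition Credit: base = 5 × $2,902 = $14,510. income exceeds $268,900 by $45,500, which is 31 full-or-partial $1,500 increments; reduction = 31 × $45 = $1,395, leaving $13,115. Renter's Relief Credit: $314,400 is at or below the $344,500 threshold, so the full $8,660 applies. total $13,115 + $8,660 = $21,775
Arjun ($771,151): Tuition Credit: base = 5 × $2,902 = $14,510. income exceeds $268,900 by $502,251 → 335 increments × $45 = $15,075 ≥ base, so the credit is $0. Renter's Relief Credit: $771,151 is at or above $469,500, so the credit is $0. total $0 + $0 = $0
Difference: |$21,775 − $0| = $21,775.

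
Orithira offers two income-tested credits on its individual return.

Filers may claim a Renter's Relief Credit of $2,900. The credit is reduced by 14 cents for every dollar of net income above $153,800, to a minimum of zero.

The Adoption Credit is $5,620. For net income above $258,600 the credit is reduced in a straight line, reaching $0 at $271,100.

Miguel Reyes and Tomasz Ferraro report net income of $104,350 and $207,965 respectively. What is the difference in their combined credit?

$2,900

Miguel ($104,350): Renter's Relief Credit: $104,350 is at or below the $153,800 threshold, so the full $2,900 applies. Adoption Credit: $104,350 is at or below the $258,600 threshold, so the full $5,620 applies. total $2,900 + $5,620 = $8,520
Tomasz ($207,965): Renter's Relief Credit: 14% of the $54,165 excess over $153,800 is $7,583.10 ≥ base, so the credit is $0. Adoption Credit: $207,965 is at or below the $258,600 threshold, so the full $5,620 applies. total $0 + $5,620 = $5,620
Difference: |$8,520 − $5,620| = $2,900.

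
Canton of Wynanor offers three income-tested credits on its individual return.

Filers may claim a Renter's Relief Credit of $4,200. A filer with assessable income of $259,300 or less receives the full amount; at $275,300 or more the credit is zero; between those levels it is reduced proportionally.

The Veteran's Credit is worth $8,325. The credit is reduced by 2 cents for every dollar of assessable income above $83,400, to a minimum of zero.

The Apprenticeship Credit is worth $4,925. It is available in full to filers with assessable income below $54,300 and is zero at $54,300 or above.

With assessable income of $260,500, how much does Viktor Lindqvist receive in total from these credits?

Renter's Relief Credit: $260,500 is $1,200 into a $16,000 phase-out range, leaving 14,800/16,000 of the credit: $4,200 × 14,800/16,000 = $3,885.
Veteran's Credit: 2% of the $177,100 excess over $83,400 is $3,542; credit = $8,325 − $3,542 = $4,783.
Apprenticeship Credit: $260,500 meets or exceeds the $54,300 cutoff, so the credit is $0.
Total: $3,885 + $4,783 + $0 = $8,668.

$8,668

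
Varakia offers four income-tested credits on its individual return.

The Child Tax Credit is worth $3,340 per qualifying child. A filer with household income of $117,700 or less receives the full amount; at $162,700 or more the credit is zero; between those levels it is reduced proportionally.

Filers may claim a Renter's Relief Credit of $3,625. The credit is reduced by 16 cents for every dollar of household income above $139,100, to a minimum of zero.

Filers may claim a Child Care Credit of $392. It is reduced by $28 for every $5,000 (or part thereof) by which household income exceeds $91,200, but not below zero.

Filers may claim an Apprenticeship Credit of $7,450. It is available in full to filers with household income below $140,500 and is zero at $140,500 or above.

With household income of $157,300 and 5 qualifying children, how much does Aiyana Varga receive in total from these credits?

Child Tax Credit: base = 5 × $3,340 = $16,700. $157,300 is $39,600 into a $45,000 phase-out range, leaving 5,400/45,000 of the credit: $16,700 × 5,400/45,000 = $2,004.
Renter's Relief Credit: 16% of the $18,200 excess over $139,100 is $2,912; credit = $3,625 − $2,912 = $713.
Child Care Credit: income exceeds $91,200 by $66,100 → 14 increments × $28 = $392 ≥ base, so the credit is $0.
Apprenticeship Credit: $157,300 meets or exceeds the $140,500 cutoff, so the credit is $0.
Total: $2,004 + $713 + $0 + $0 = $2,717.

$2,717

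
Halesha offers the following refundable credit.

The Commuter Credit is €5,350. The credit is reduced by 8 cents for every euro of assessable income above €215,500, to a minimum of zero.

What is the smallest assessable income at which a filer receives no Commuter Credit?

€282,375

The credit falls by 8% of each euro above €215,500, so it reaches zero when the excess is €5,350 / 8% = €66,875: income = €215,500 + €66,875 = €282,375.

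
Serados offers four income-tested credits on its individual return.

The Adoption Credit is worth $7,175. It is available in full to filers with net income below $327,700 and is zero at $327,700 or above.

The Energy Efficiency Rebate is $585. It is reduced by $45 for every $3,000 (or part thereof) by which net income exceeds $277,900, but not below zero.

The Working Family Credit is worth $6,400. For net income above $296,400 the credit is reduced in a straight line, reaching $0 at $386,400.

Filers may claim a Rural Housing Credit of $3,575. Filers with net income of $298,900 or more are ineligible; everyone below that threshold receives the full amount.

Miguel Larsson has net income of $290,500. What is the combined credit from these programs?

Adoption Credit: $290,500 is below the $327,700 cutoff, so the full $7,175 applies.
Energy Efficiency Rebate: income exceeds $277,900 by $12,600, which is 5 full-or-partial $3,000 increments; reduction = 5 × $45 = $225, leaving $360.
Working Family Credit: $290,500 is at or below the $296,400 threshold, so the full $6,400 applies.
Rural Housing Credit: $290,500 is below the $298,900 cutoff, so the full $3,575 applies.
Total: $7,175 + $360 + $6,400 + $3,575 = $17,510.

$17,510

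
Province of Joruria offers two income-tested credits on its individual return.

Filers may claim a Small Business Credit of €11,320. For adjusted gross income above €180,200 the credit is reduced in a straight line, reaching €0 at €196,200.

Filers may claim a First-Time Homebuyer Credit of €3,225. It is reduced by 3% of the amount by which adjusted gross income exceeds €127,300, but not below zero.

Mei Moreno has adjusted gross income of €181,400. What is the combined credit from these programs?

€12,073

Small Business Credit: €181,400 is €1,200 into a €16,000 phase-out range, leaving 14,800/16,000 of the credit: €11,320 × 14,800/16,000 = €10,471.
First-Time Homebuyer Credit: 3% of the €54,100 excess over €127,300 is €1,623; credit = €3,225 − €1,623 = €1,602.
Total: €10,471 + €1,602 = €12,073.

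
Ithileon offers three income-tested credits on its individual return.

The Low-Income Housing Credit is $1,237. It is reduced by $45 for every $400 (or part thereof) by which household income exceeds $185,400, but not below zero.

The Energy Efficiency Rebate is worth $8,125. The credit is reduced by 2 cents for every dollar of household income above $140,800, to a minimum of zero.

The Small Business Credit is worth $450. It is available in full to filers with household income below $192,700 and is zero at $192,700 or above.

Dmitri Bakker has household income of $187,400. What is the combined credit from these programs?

$8,655

Low-Income Housing Credit: income exceeds $185,400 by $2,000, which is 5 full-or-partial $400 increments; reduction = 5 × $45 = $225, leaving $1,012.
Energy Efficiency Rebate: 2% of the $46,600 excess over $140,800 is $932; credit = $8,125 − $932 = $7,193.
Small Business Credit: $187,400 is below the $192,700 cutoff, so the full $450 applies.
Total: $1,012 + $7,193 + $450 = $8,655.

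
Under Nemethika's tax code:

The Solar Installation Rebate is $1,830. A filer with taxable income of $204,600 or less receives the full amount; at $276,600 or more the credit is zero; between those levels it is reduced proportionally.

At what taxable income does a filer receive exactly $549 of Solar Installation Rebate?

$255,000

$549 is 549/1,830 of the full $1,830, so 1,281/1,830 of the $72,000 range has been used: income = $204,600 + $72,000 × 1,281/1,830 = $255,000.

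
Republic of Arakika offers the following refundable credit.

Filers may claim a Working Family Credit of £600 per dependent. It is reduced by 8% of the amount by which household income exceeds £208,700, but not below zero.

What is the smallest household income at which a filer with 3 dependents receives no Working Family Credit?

£231,200

Full credit = 3 × £600 = £1,800.
The credit falls by 8% of each pound above £208,700, so it reaches zero when the excess is £1,800 / 8% = £22,500: income = £208,700 + £22,500 = £231,200.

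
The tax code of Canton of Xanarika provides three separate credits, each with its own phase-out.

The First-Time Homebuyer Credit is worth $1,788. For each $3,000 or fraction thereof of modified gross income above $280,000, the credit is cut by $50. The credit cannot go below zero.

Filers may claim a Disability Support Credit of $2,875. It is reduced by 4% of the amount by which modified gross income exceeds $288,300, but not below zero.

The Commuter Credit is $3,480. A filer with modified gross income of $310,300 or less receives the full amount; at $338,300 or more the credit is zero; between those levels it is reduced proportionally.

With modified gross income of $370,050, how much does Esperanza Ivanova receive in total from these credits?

First-Time Homebuyer Credit: income exceeds $280,000 by $90,050, which is 31 full-or-partial $3,000 increments; reduction = 31 × $50 = $1,550, leaving $238.
Disability Support Credit: 4% of the $81,750 excess over $288,300 is $3,270 ≥ base, so the credit is $0.
Commuter Credit: $370,050 is at or above $338,300, so the credit is $0.
Total: $238 + $0 + $0 = $238.

$238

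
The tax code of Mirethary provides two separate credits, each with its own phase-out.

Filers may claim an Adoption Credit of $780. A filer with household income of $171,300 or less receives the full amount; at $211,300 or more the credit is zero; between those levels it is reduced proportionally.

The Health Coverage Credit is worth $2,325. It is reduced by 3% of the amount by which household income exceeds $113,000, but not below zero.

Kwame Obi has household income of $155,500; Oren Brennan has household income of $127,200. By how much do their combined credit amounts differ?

Kwame ($155,500): Adoption Credit: $155,500 is at or below the $171,300 threshold, so the full $780 applies. Health Coverage Credit: 3% of the $42,500 excess over $113,000 is $1,275; credit = $2,325 − $1,275 = $1,050. total $780 + $1,050 = $1,830
Oren ($127,200): Adoption Credit: $127,200 is at or below the $171,300 threshold, so the full $780 applies. Health Coverage Credit: 3% of the $14,200 excess over $113,000 is $426; credit = $2,325 − $426 = $1,899. total $780 + $1,899 = $2,679
Difference: |$1,830 − $2,679| = $849.

$849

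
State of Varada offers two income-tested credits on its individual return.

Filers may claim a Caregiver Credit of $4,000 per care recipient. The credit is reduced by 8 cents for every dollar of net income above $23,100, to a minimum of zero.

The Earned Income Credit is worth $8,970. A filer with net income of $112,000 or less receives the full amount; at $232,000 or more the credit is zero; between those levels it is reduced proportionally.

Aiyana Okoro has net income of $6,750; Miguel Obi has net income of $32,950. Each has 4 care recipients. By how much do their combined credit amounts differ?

Aiyana ($6,750): Caregiver Credit: base = 4 × $4,000 = $16,000. $6,750 is at or below the $23,100 threshold, so the full $16,000 applies. Earned Income Credit: $6,750 is at or below the $112,000 threshold, so the full $8,970 applies. total $16,000 + $8,970 = $24,970
Miguel ($32,950): Caregiver Credit: base = 4 × $4,000 = $16,000. 8% of the $9,850 excess over $23,100 is $788; credit = $16,000 − $788 = $15,212. Earned Income Credit: $32,950 is at or below the $112,000 threshold, so the full $8,970 applies. total $15,212 + $8,970 = $24,182
Difference: |$24,970 − $24,182| = $788.

$788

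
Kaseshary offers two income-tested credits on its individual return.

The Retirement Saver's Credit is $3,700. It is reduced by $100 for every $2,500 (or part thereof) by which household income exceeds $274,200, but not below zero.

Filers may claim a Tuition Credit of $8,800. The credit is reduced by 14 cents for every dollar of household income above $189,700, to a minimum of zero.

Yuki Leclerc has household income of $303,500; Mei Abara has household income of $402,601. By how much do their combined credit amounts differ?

$2,500

Yuki ($303,500): Retirement Saver's Credit: income exceeds $274,200 by $29,300, which is 12 full-or-partial $2,500 increments; reduction = 12 × $100 = $1,200, leaving $2,500. Tuition Credit: 14% of the $113,800 excess over $189,700 is $15,932 ≥ base, so the credit is $0. total $2,500 + $0 = $2,500
Mei ($402,601): Retirement Saver's Credit: income exceeds $274,200 by $128,401 → 52 increments × $100 = $5,200 ≥ base, so the credit is $0. Tuition Credit: 14% of the $212,901 excess over $189,700 is $29,806.14 ≥ base, so the credit is $0. total $0 + $0 = $0
Difference: |$2,500 − $0| = $2,500.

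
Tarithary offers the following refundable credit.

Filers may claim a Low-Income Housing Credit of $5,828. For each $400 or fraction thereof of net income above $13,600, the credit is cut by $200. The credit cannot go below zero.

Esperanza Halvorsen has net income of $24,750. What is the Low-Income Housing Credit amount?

$228

Low-Income Housing Credit: income exceeds $13,600 by $11,150, which is 28 full-or-partial $400 increments; reduction = 28 × $200 = $5,600, leaving $228.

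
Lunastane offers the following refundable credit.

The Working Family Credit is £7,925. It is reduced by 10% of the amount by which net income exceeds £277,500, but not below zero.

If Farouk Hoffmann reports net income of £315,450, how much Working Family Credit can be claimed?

Working Family Credit: 10% of the £37,950 excess over £277,500 is £3,795; credit = £7,925 − £3,795 = £4,130.

£4,130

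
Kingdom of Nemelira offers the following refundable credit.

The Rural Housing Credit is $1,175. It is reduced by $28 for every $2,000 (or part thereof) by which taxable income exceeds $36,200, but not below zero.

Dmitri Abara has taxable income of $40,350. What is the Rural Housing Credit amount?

Rural Housing Credit: income exceeds $36,200 by $4,150, which is 3 full-or-partial $2,000 increments; reduction = 3 × $28 = $84, leaving $1,091.

$1,091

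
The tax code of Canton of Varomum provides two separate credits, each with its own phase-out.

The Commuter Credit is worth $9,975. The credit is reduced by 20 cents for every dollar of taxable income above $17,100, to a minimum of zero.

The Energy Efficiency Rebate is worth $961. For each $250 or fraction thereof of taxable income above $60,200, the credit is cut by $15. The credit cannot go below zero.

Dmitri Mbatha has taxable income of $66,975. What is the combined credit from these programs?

$541

Commuter Credit: 20% of the $49,875 excess over $17,100 is $9,975 ≥ base, so the credit is $0.
Energy Efficiency Rebate: income exceeds $60,200 by $6,775, which is 28 full-or-partial $250 increments; reduction = 28 × $15 = $420, leaving $541.
Total: $0 + $541 = $541.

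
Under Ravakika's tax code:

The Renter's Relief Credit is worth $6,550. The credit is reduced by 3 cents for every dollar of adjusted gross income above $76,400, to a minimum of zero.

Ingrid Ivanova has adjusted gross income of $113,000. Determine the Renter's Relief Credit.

Renter's Relief Credit: 3% of the $36,600 excess over $76,400 is $1,098; credit = $6,550 − $1,098 = $5,452.

$5,452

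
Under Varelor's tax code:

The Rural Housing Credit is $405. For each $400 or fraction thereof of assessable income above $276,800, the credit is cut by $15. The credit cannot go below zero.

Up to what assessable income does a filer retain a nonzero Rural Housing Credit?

$287,200

After 26 increments the reduction is 26 × $15 = $390, leaving $15; one more increment wipes it out. Increment 26 ends at excess 26 × $400 = $10,400, so the highest qualifying income is $276,800 + $10,400 = $287,200.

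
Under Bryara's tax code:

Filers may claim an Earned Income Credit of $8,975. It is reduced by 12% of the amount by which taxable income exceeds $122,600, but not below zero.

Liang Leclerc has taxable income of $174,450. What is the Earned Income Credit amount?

$2,753

Earned Income Credit: 12% of the $51,850 excess over $122,600 is $6,222; credit = $8,975 − $6,222 = $2,753.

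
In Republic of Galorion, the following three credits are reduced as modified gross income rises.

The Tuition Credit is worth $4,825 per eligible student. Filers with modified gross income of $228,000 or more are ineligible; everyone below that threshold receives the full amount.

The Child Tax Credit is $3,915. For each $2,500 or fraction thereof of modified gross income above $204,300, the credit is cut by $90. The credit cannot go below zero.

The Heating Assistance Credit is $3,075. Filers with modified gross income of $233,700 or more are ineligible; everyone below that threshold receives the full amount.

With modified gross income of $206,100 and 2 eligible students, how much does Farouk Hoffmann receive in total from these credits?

Tuition Credit: base = 2 × $4,825 = $9,650. $206,100 is below the $228,000 cutoff, so the full $9,650 applies.
Child Tax Credit: income exceeds $204,300 by $1,800, which is 1 full-or-partial $2,500 increment; reduction = 1 × $90 = $90, leaving $3,825.
Heating Assistance Credit: $206,100 is below the $233,700 cutoff, so the full $3,075 applies.
Total: $9,650 + $3,825 + $3,075 = $16,550.

$16,550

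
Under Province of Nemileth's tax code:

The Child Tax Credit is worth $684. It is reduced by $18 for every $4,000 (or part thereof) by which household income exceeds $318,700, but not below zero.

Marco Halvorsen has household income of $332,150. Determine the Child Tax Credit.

$612

Child Tax Credit: income exceeds $318,700 by $13,450, which is 4 full-or-partial $4,000 increments; reduction = 4 × $18 = $72, leaving $612.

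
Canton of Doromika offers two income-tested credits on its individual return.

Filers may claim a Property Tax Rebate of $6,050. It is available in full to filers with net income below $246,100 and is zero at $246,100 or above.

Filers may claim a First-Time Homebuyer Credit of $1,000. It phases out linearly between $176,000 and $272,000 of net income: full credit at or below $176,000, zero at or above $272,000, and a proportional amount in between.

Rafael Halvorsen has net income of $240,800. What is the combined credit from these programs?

$6,375

Property Tax Rebate: $240,800 is below the $246,100 cutoff, so the full $6,050 applies.
First-Time Homebuyer Credit: $240,800 is $64,800 into a $96,000 phase-out range, leaving 31,200/96,000 of the credit: $1,000 × 31,200/96,000 = $325.
Total: $6,050 + $325 = $6,375.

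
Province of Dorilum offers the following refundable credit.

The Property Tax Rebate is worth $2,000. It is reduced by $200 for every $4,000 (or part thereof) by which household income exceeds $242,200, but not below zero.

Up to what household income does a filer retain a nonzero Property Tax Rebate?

$278,200

After 9 increments the reduction is 9 × $200 = $1,800, leaving $200; one more increment wipes it out. Increment 9 ends at excess 9 × $4,000 = $36,000, so the highest qualifying income is $242,200 + $36,000 = $278,200.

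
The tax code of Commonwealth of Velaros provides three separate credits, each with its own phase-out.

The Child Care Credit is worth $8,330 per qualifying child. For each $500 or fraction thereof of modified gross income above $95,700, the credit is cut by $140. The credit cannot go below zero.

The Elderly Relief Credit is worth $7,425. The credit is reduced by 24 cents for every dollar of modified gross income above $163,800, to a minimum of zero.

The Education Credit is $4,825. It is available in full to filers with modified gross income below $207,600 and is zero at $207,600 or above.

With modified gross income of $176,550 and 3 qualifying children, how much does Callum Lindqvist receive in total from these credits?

Child Care Credit: base = 3 × $8,330 = $24,990. income exceeds $95,700 by $80,850, which is 162 full-or-partial $500 increments; reduction = 162 × $140 = $22,680, leaving $2,310.
Elderly Relief Credit: 24% of the $12,750 excess over $163,800 is $3,060; credit = $7,425 − $3,060 = $4,365.
Education Credit: $176,550 is below the $207,600 cutoff, so the full $4,825 applies.
Total: $2,310 + $4,365 + $4,825 = $11,500.

$11,500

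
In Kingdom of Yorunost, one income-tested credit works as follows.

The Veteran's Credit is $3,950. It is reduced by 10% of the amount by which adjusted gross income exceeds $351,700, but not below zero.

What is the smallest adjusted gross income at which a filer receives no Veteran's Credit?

$391,200

The credit falls by 10% of each dollar above $351,700, so it reaches zero when the excess is $3,950 / 10% = $39,500: income = $351,700 + $39,500 = $391,200.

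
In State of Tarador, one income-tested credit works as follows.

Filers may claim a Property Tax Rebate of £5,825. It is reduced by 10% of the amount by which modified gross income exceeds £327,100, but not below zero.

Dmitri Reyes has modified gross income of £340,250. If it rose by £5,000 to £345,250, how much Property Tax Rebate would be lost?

£500

At £340,250 — 10% of the £13,150 excess over £327,100 is £1,315; credit = £5,825 − £1,315 = £4,510.
At £345,250 — 10% of the £18,150 excess over £327,100 is £1,815; credit = £5,825 − £1,815 = £4,010.
Lost: £4,510 − £4,010 = £500.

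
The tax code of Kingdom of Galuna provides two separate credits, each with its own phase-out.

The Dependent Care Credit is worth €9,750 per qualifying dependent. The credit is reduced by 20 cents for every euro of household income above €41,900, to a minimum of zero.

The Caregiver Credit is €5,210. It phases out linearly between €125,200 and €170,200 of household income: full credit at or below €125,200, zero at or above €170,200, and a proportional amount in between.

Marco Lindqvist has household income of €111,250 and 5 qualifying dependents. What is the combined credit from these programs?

€40,090

Dependent Care Credit: base = 5 × €9,750 = €48,750. 20% of the €69,350 excess over €41,900 is €13,870; credit = €48,750 − €13,870 = €34,880.
Caregiver Credit: €111,250 is at or below the €125,200 threshold, so the full €5,210 applies.
Total: €34,880 + €5,210 = €40,090.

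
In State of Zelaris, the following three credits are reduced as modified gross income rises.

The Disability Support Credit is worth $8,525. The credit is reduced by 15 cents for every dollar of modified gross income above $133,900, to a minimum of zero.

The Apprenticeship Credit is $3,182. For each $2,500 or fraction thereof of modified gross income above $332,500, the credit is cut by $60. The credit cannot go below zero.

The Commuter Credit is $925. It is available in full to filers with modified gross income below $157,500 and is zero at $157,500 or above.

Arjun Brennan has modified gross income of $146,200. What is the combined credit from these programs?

$10,787

Disability Support Credit: 15% of the $12,300 excess over $133,900 is $1,845; credit = $8,525 − $1,845 = $6,680.
Apprenticeship Credit: $146,200 is at or below the $332,500 threshold, so the full $3,182 applies.
Commuter Credit: $146,200 is below the $157,500 cutoff, so the full $925 applies.
Total: $6,680 + $3,182 + $925 = $10,787.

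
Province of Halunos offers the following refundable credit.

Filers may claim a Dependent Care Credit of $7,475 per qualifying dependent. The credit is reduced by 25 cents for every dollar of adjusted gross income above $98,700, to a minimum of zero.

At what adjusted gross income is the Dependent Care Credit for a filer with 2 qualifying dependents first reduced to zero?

Full credit = 2 × $7,475 = $14,950.
The credit falls by 25% of each dollar above $98,700, so it reaches zero when the excess is $14,950 / 25% = $59,800: income = $98,700 + $59,800 = $158,500.

$158,500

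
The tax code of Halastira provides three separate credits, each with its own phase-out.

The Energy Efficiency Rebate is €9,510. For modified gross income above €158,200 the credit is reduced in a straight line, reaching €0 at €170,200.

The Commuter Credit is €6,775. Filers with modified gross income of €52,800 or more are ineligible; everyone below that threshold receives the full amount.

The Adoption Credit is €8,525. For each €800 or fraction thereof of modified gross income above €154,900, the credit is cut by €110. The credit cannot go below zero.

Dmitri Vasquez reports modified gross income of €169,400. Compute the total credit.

€7,069

Energy Efficiency Rebate: €169,400 is €11,200 into a €12,000 phase-out range, leaving 800/12,000 of the credit: €9,510 × 800/12,000 = €634.
Commuter Credit: €169,400 meets or exceeds the €52,800 cutoff, so the credit is €0.
Adoption Credit: income exceeds €154,900 by €14,500, which is 19 full-or-partial €800 increments; reduction = 19 × €110 = €2,090, leaving €6,435.
Total: €634 + €0 + €6,435 = €7,069.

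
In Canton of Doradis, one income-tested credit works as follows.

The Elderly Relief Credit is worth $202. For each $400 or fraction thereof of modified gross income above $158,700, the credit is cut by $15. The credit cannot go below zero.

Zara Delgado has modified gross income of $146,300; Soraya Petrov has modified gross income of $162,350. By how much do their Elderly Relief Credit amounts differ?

Zara ($146,300): Elderly Relief Credit: $146,300 is at or below the $158,700 threshold, so the full $202 applies.
Soraya ($162,350): Elderly Relief Credit: income exceeds $158,700 by $3,650, which is 10 full-or-partial $400 increments; reduction = 10 × $15 = $150, leaving $52.
Difference: |$202 − $52| = $150.

$150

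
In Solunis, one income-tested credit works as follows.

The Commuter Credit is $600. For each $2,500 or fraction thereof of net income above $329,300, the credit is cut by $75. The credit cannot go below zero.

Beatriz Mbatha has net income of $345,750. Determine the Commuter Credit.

Commuter Credit: income exceeds $329,300 by $16,450, which is 7 full-or-partial $2,500 increments; reduction = 7 × $75 = $525, leaving $75.

$75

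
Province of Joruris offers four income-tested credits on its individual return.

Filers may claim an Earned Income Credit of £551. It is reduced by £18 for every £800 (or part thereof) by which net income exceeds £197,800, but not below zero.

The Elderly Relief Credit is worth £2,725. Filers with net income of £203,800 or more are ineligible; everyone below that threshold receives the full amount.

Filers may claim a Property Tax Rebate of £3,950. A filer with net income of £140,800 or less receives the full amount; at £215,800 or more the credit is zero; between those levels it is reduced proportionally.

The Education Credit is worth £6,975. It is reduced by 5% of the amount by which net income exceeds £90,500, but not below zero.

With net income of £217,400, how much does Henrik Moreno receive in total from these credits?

£731

Earned Income Credit: income exceeds £197,800 by £19,600, which is 25 full-or-partial £800 increments; reduction = 25 × £18 = £450, leaving £101.
Elderly Relief Credit: £217,400 meets or exceeds the £203,800 cutoff, so the credit is £0.
Property Tax Rebate: £217,400 is at or above £215,800, so the credit is £0.
Education Credit: 5% of the £126,900 excess over £90,500 is £6,345; credit = £6,975 − £6,345 = £630.
Total: £101 + £0 + £0 + £630 = £731.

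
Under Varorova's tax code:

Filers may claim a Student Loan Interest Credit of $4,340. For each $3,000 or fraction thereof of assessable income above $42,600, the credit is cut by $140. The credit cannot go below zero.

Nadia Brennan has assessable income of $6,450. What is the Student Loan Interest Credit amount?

Student Loan Interest Credit: $6,450 is at or below the $42,600 threshold, so the full $4,340 applies.

$4,340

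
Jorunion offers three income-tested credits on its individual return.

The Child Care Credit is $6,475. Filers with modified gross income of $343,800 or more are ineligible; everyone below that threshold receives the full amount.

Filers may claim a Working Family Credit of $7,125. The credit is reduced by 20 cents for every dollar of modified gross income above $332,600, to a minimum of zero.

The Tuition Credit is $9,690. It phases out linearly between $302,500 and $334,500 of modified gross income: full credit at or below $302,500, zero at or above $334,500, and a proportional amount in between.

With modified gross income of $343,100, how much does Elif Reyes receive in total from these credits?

Child Care Credit: $343,100 is below the $343,800 cutoff, so the full $6,475 applies.
Working Family Credit: 20% of the $10,500 excess over $332,600 is $2,100; credit = $7,125 − $2,100 = $5,025.
Tuition Credit: $343,100 is at or above $334,500, so the credit is $0.
Total: $6,475 + $5,025 + $0 = $11,500.

$11,500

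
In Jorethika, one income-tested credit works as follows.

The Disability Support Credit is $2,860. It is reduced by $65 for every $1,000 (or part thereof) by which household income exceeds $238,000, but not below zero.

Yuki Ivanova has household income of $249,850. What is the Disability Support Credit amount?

Disability Support Credit: income exceeds $238,000 by $11,850, which is 12 full-or-partial $1,000 increments; reduction = 12 × $65 = $780, leaving $2,080.

$2,080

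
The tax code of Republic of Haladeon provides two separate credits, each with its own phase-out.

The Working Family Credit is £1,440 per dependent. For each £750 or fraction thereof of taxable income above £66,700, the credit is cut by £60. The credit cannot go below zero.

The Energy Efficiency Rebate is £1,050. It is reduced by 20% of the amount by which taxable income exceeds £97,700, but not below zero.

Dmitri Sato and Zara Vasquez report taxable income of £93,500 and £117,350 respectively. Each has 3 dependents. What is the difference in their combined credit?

Dmitri (£93,500): Working Family Credit: base = 3 × £1,440 = £4,320. income exceeds £66,700 by £26,800, which is 36 full-or-partial £750 increments; reduction = 36 × £60 = £2,160, leaving £2,160. Energy Efficiency Rebate: £93,500 is at or below the £97,700 threshold, so the full £1,050 applies. total £2,160 + £1,050 = £3,210
Zara (£117,350): Working Family Credit: base = 3 × £1,440 = £4,320. income exceeds £66,700 by £50,650, which is 68 full-or-partial £750 increments; reduction = 68 × £60 = £4,080, leaving £240. Energy Efficiency Rebate: 20% of the £19,650 excess over £97,700 is £3,930 ≥ base, so the credit is £0. total £240 + £0 = £240
Difference: |£3,210 − £240| = £2,970.

£2,970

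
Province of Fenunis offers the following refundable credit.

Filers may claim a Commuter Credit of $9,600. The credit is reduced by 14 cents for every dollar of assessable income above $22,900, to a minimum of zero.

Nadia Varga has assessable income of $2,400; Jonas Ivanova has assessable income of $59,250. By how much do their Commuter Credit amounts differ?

Nadia ($2,400): Commuter Credit: $2,400 is at or below the $22,900 threshold, so the full $9,600 applies.
Jonas ($59,250): Commuter Credit: 14% of the $36,350 excess over $22,900 is $5,089; credit = $9,600 − $5,089 = $4,511.
Difference: |$9,600 − $4,511| = $5,089.

$5,089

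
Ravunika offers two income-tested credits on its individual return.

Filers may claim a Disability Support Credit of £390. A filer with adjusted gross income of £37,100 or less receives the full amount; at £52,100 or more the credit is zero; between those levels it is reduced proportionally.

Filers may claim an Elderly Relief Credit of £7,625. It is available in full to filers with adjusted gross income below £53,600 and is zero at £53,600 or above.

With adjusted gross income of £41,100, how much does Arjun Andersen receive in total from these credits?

£7,911

Disability Support Credit: £41,100 is £4,000 into a £15,000 phase-out range, leaving 11,000/15,000 of the credit: £390 × 11,000/15,000 = £286.
Elderly Relief Credit: £41,100 is below the £53,600 cutoff, so the full £7,625 applies.
Total: £286 + £7,625 = £7,911.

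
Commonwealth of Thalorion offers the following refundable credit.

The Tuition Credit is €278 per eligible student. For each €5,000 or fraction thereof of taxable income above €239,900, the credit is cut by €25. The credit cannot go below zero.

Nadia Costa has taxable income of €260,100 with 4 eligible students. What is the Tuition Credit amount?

€987

Tuition Credit: base = 4 × €278 = €1,112. income exceeds €239,900 by €20,200, which is 5 full-or-partial €5,000 increments; reduction = 5 × €25 = €125, leaving €987.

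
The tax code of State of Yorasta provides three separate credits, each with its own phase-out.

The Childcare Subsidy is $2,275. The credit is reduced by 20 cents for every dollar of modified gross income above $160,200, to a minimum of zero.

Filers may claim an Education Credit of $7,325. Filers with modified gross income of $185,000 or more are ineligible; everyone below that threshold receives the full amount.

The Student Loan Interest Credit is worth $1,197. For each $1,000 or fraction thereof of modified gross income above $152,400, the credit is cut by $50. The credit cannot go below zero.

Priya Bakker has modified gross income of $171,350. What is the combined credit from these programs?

$7,617

Childcare Subsidy: 20% of the $11,150 excess over $160,200 is $2,230; credit = $2,275 − $2,230 = $45.
Education Credit: $171,350 is below the $185,000 cutoff, so the full $7,325 applies.
Student Loan Interest Credit: income exceeds $152,400 by $18,950, which is 19 full-or-partial $1,000 increments; reduction = 19 × $50 = $950, leaving $247.
Total: $45 + $7,325 + $247 = $7,617.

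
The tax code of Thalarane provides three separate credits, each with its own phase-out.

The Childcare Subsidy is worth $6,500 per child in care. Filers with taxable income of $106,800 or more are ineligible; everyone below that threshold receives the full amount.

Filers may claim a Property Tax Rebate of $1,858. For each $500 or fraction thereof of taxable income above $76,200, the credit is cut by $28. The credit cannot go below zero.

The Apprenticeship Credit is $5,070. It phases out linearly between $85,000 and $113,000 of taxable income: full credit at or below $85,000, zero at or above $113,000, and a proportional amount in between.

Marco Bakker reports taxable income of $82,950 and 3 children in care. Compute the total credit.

Childcare Subsidy: base = 3 × $6,500 = $19,500. $82,950 is below the $106,800 cutoff, so the full $19,500 applies.
Property Tax Rebate: income exceeds $76,200 by $6,750, which is 14 full-or-partial $500 increments; reduction = 14 × $28 = $392, leaving $1,466.
Apprenticeship Credit: $82,950 is at or below the $85,000 threshold, so the full $5,070 applies.
Total: $19,500 + $1,466 + $5,070 = $26,036.

$26,036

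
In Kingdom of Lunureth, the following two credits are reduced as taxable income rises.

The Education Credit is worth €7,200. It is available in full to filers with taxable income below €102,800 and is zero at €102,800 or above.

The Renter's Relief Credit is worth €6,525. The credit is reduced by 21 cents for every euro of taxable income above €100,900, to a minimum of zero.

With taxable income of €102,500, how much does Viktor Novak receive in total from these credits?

€13,389

Education Credit: €102,500 is below the €102,800 cutoff, so the full €7,200 applies.
Renter's Relief Credit: 21% of the €1,600 excess over €100,900 is €336; credit = €6,525 − €336 = €6,189.
Total: €7,200 + €6,189 = €13,389.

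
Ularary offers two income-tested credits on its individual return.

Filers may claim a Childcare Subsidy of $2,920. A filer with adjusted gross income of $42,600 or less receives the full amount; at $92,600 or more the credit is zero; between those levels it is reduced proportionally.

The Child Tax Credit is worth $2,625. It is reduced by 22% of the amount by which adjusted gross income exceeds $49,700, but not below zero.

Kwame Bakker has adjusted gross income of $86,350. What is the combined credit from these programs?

Childcare Subsidy: $86,350 is $43,750 into a $50,000 phase-out range, leaving 6,250/50,000 of the credit: $2,920 × 6,250/50,000 = $365.
Child Tax Credit: 22% of the $36,650 excess over $49,700 is $8,063 ≥ base, so the credit is $0.
Total: $365 + $0 = $365.

$365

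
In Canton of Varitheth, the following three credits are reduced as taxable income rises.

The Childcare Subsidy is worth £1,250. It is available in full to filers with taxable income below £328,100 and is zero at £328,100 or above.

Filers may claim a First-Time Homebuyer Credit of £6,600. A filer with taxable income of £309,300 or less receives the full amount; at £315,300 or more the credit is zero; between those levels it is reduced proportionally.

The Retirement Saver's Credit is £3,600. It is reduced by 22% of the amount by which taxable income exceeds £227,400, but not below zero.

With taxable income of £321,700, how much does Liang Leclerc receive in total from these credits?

Childcare Subsidy: £321,700 is below the £328,100 cutoff, so the full £1,250 applies.
First-Time Homebuyer Credit: £321,700 is at or above £315,300, so the credit is £0.
Retirement Saver's Credit: 22% of the £94,300 excess over £227,400 is £20,746 ≥ base, so the credit is £0.
Total: £1,250 + £0 + £0 = £1,250.

£1,250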